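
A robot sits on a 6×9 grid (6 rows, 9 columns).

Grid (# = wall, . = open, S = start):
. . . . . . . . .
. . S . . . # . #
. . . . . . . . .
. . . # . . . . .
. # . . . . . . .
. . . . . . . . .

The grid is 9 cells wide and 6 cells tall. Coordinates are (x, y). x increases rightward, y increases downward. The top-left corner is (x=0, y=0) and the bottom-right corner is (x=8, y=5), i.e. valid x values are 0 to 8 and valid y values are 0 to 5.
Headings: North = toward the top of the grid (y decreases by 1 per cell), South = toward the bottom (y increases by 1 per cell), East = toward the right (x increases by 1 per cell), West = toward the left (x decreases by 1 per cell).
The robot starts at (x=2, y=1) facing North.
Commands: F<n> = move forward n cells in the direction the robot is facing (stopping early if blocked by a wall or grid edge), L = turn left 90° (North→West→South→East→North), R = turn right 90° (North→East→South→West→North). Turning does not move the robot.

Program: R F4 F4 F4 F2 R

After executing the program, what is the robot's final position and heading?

Answer: Final position: (x=5, y=1), facing South

Derivation:
Start: (x=2, y=1), facing North
  R: turn right, now facing East
  F4: move forward 3/4 (blocked), now at (x=5, y=1)
  F4: move forward 0/4 (blocked), now at (x=5, y=1)
  F4: move forward 0/4 (blocked), now at (x=5, y=1)
  F2: move forward 0/2 (blocked), now at (x=5, y=1)
  R: turn right, now facing South
Final: (x=5, y=1), facing South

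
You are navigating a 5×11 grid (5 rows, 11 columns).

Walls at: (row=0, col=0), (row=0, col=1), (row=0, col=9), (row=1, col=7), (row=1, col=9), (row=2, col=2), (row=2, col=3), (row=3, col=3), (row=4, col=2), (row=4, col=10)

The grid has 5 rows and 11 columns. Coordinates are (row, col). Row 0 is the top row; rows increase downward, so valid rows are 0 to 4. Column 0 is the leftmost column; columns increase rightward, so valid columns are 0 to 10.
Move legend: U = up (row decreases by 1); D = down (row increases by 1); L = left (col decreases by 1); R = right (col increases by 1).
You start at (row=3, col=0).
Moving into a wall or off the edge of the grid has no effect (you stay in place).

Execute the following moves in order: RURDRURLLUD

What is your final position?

Answer: Final position: (row=3, col=0)

Derivation:
Start: (row=3, col=0)
  R (right): (row=3, col=0) -> (row=3, col=1)
  U (up): (row=3, col=1) -> (row=2, col=1)
  R (right): blocked, stay at (row=2, col=1)
  D (down): (row=2, col=1) -> (row=3, col=1)
  R (right): (row=3, col=1) -> (row=3, col=2)
  U (up): blocked, stay at (row=3, col=2)
  R (right): blocked, stay at (row=3, col=2)
  L (left): (row=3, col=2) -> (row=3, col=1)
  L (left): (row=3, col=1) -> (row=3, col=0)
  U (up): (row=3, col=0) -> (row=2, col=0)
  D (down): (row=2, col=0) -> (row=3, col=0)
Final: (row=3, col=0)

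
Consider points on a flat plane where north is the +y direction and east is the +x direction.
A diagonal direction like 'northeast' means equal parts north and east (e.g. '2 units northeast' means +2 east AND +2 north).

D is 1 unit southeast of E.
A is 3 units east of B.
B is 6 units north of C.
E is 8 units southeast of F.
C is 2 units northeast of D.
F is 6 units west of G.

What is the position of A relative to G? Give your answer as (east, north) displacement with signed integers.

Answer: A is at (east=8, north=-1) relative to G.

Derivation:
Place G at the origin (east=0, north=0).
  F is 6 units west of G: delta (east=-6, north=+0); F at (east=-6, north=0).
  E is 8 units southeast of F: delta (east=+8, north=-8); E at (east=2, north=-8).
  D is 1 unit southeast of E: delta (east=+1, north=-1); D at (east=3, north=-9).
  C is 2 units northeast of D: delta (east=+2, north=+2); C at (east=5, north=-7).
  B is 6 units north of C: delta (east=+0, north=+6); B at (east=5, north=-1).
  A is 3 units east of B: delta (east=+3, north=+0); A at (east=8, north=-1).
Therefore A relative to G: (east=8, north=-1).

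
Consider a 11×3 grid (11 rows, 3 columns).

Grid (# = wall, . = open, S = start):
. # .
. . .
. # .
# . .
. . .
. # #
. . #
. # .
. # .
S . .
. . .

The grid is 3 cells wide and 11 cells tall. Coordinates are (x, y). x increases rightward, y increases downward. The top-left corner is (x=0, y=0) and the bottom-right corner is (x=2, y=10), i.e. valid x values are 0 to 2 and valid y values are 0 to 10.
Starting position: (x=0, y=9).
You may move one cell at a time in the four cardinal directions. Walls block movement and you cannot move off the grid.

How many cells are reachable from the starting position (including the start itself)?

BFS flood-fill from (x=0, y=9):
  Distance 0: (x=0, y=9)
  Distance 1: (x=0, y=8), (x=1, y=9), (x=0, y=10)
  Distance 2: (x=0, y=7), (x=2, y=9), (x=1, y=10)
  Distance 3: (x=0, y=6), (x=2, y=8), (x=2, y=10)
  Distance 4: (x=0, y=5), (x=1, y=6), (x=2, y=7)
  Distance 5: (x=0, y=4)
  Distance 6: (x=1, y=4)
  Distance 7: (x=1, y=3), (x=2, y=4)
  Distance 8: (x=2, y=3)
  Distance 9: (x=2, y=2)
  Distance 10: (x=2, y=1)
  Distance 11: (x=2, y=0), (x=1, y=1)
  Distance 12: (x=0, y=1)
  Distance 13: (x=0, y=0), (x=0, y=2)
Total reachable: 25 (grid has 25 open cells total)

Answer: Reachable cells: 25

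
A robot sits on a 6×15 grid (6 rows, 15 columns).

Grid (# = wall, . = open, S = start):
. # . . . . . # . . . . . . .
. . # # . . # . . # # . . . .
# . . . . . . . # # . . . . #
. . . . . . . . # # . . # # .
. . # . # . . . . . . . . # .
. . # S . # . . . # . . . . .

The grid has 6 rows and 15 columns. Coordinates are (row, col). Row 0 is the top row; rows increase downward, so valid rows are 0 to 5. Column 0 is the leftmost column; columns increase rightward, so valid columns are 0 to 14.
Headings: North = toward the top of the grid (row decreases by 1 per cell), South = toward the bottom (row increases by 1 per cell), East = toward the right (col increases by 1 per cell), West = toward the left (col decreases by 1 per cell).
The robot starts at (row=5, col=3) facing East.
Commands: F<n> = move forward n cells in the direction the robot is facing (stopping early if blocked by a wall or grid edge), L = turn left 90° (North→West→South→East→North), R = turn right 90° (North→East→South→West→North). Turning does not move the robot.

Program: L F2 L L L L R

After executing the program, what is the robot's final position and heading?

Start: (row=5, col=3), facing East
  L: turn left, now facing North
  F2: move forward 2, now at (row=3, col=3)
  L: turn left, now facing West
  L: turn left, now facing South
  L: turn left, now facing East
  L: turn left, now facing North
  R: turn right, now facing East
Final: (row=3, col=3), facing East

Answer: Final position: (row=3, col=3), facing East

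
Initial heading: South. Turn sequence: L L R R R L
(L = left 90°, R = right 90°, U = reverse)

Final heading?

Answer: Final heading: South

Derivation:
Start: South
  L (left (90° counter-clockwise)) -> East
  L (left (90° counter-clockwise)) -> North
  R (right (90° clockwise)) -> East
  R (right (90° clockwise)) -> South
  R (right (90° clockwise)) -> West
  L (left (90° counter-clockwise)) -> South
Final: South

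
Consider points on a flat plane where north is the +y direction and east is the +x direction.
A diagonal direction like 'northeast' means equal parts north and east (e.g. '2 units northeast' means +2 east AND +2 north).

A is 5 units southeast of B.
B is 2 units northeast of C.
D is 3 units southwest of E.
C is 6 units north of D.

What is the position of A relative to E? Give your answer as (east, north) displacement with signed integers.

Place E at the origin (east=0, north=0).
  D is 3 units southwest of E: delta (east=-3, north=-3); D at (east=-3, north=-3).
  C is 6 units north of D: delta (east=+0, north=+6); C at (east=-3, north=3).
  B is 2 units northeast of C: delta (east=+2, north=+2); B at (east=-1, north=5).
  A is 5 units southeast of B: delta (east=+5, north=-5); A at (east=4, north=0).
Therefore A relative to E: (east=4, north=0).

Answer: A is at (east=4, north=0) relative to E.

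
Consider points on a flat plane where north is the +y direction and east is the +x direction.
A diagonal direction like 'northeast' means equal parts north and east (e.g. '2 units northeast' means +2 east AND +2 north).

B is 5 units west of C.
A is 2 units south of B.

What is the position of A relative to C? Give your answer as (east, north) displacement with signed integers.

Answer: A is at (east=-5, north=-2) relative to C.

Derivation:
Place C at the origin (east=0, north=0).
  B is 5 units west of C: delta (east=-5, north=+0); B at (east=-5, north=0).
  A is 2 units south of B: delta (east=+0, north=-2); A at (east=-5, north=-2).
Therefore A relative to C: (east=-5, north=-2).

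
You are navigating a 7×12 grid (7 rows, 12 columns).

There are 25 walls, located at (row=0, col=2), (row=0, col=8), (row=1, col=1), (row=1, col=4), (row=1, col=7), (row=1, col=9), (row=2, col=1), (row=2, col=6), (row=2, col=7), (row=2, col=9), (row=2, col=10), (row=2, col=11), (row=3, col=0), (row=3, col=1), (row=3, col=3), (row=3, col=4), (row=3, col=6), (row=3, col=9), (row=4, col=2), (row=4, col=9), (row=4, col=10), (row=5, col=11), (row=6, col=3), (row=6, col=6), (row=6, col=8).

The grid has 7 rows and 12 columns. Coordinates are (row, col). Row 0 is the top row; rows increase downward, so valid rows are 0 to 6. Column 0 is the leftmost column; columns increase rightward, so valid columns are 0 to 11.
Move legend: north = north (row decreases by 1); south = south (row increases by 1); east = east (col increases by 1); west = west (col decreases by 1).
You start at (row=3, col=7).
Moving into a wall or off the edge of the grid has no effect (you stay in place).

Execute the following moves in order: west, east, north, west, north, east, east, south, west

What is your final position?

Answer: Final position: (row=2, col=8)

Derivation:
Start: (row=3, col=7)
  west (west): blocked, stay at (row=3, col=7)
  east (east): (row=3, col=7) -> (row=3, col=8)
  north (north): (row=3, col=8) -> (row=2, col=8)
  west (west): blocked, stay at (row=2, col=8)
  north (north): (row=2, col=8) -> (row=1, col=8)
  east (east): blocked, stay at (row=1, col=8)
  east (east): blocked, stay at (row=1, col=8)
  south (south): (row=1, col=8) -> (row=2, col=8)
  west (west): blocked, stay at (row=2, col=8)
Final: (row=2, col=8)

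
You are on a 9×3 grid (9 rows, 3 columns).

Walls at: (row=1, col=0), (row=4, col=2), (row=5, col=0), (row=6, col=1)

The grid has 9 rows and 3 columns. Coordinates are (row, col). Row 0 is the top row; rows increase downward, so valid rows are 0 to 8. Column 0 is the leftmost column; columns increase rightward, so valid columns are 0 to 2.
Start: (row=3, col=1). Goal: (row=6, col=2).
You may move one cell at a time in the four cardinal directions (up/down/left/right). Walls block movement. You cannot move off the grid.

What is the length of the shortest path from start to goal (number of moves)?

Answer: Shortest path length: 4

Derivation:
BFS from (row=3, col=1) until reaching (row=6, col=2):
  Distance 0: (row=3, col=1)
  Distance 1: (row=2, col=1), (row=3, col=0), (row=3, col=2), (row=4, col=1)
  Distance 2: (row=1, col=1), (row=2, col=0), (row=2, col=2), (row=4, col=0), (row=5, col=1)
  Distance 3: (row=0, col=1), (row=1, col=2), (row=5, col=2)
  Distance 4: (row=0, col=0), (row=0, col=2), (row=6, col=2)  <- goal reached here
One shortest path (4 moves): (row=3, col=1) -> (row=4, col=1) -> (row=5, col=1) -> (row=5, col=2) -> (row=6, col=2)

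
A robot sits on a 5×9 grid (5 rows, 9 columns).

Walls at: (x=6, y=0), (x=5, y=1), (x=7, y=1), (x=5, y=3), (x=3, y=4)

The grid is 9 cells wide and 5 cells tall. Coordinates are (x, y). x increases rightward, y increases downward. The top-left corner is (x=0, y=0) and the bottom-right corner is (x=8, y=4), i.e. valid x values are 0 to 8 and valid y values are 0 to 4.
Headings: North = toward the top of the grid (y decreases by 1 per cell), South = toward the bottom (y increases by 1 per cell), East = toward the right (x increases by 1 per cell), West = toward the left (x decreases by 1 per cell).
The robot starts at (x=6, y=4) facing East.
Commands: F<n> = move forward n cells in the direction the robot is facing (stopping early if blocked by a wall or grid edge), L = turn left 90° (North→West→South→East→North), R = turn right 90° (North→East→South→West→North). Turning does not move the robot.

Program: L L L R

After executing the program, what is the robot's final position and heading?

Answer: Final position: (x=6, y=4), facing West

Derivation:
Start: (x=6, y=4), facing East
  L: turn left, now facing North
  L: turn left, now facing West
  L: turn left, now facing South
  R: turn right, now facing West
Final: (x=6, y=4), facing West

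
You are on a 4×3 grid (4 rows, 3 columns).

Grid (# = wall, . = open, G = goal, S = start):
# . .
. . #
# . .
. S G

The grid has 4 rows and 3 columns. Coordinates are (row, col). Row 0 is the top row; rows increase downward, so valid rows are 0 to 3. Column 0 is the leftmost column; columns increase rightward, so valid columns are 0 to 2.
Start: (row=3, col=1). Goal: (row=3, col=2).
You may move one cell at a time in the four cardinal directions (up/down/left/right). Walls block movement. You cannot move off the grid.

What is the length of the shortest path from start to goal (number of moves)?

BFS from (row=3, col=1) until reaching (row=3, col=2):
  Distance 0: (row=3, col=1)
  Distance 1: (row=2, col=1), (row=3, col=0), (row=3, col=2)  <- goal reached here
One shortest path (1 moves): (row=3, col=1) -> (row=3, col=2)

Answer: Shortest path length: 1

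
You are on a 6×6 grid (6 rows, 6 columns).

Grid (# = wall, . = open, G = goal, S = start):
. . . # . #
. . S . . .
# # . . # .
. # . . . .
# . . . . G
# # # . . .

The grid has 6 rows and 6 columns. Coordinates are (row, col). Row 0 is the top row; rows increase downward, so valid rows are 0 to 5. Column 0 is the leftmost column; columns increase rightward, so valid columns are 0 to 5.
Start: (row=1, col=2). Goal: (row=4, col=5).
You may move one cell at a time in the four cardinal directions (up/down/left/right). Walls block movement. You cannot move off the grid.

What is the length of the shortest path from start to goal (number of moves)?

BFS from (row=1, col=2) until reaching (row=4, col=5):
  Distance 0: (row=1, col=2)
  Distance 1: (row=0, col=2), (row=1, col=1), (row=1, col=3), (row=2, col=2)
  Distance 2: (row=0, col=1), (row=1, col=0), (row=1, col=4), (row=2, col=3), (row=3, col=2)
  Distance 3: (row=0, col=0), (row=0, col=4), (row=1, col=5), (row=3, col=3), (row=4, col=2)
  Distance 4: (row=2, col=5), (row=3, col=4), (row=4, col=1), (row=4, col=3)
  Distance 5: (row=3, col=5), (row=4, col=4), (row=5, col=3)
  Distance 6: (row=4, col=5), (row=5, col=4)  <- goal reached here
One shortest path (6 moves): (row=1, col=2) -> (row=1, col=3) -> (row=1, col=4) -> (row=1, col=5) -> (row=2, col=5) -> (row=3, col=5) -> (row=4, col=5)

Answer: Shortest path length: 6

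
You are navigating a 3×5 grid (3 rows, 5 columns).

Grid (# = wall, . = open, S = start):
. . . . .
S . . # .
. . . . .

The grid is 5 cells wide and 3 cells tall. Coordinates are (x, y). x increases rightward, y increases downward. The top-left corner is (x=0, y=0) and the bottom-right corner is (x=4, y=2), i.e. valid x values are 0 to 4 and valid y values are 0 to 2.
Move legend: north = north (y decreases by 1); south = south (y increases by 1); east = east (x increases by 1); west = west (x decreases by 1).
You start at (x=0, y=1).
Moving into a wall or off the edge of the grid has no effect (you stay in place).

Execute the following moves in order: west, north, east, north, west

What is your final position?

Answer: Final position: (x=0, y=0)

Derivation:
Start: (x=0, y=1)
  west (west): blocked, stay at (x=0, y=1)
  north (north): (x=0, y=1) -> (x=0, y=0)
  east (east): (x=0, y=0) -> (x=1, y=0)
  north (north): blocked, stay at (x=1, y=0)
  west (west): (x=1, y=0) -> (x=0, y=0)
Final: (x=0, y=0)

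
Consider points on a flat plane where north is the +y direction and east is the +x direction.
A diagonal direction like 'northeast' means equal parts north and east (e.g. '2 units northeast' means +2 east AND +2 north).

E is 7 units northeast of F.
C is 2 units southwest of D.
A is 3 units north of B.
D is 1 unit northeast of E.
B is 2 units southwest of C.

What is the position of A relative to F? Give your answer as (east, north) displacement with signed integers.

Place F at the origin (east=0, north=0).
  E is 7 units northeast of F: delta (east=+7, north=+7); E at (east=7, north=7).
  D is 1 unit northeast of E: delta (east=+1, north=+1); D at (east=8, north=8).
  C is 2 units southwest of D: delta (east=-2, north=-2); C at (east=6, north=6).
  B is 2 units southwest of C: delta (east=-2, north=-2); B at (east=4, north=4).
  A is 3 units north of B: delta (east=+0, north=+3); A at (east=4, north=7).
Therefore A relative to F: (east=4, north=7).

Answer: A is at (east=4, north=7) relative to F.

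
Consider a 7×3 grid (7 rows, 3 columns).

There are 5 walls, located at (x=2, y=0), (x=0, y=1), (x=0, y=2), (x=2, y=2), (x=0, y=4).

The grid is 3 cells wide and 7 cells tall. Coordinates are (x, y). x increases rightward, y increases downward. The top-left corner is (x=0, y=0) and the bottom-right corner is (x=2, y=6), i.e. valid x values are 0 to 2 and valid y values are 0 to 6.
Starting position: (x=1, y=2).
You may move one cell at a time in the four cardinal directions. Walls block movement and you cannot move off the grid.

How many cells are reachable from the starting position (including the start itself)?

Answer: Reachable cells: 16

Derivation:
BFS flood-fill from (x=1, y=2):
  Distance 0: (x=1, y=2)
  Distance 1: (x=1, y=1), (x=1, y=3)
  Distance 2: (x=1, y=0), (x=2, y=1), (x=0, y=3), (x=2, y=3), (x=1, y=4)
  Distance 3: (x=0, y=0), (x=2, y=4), (x=1, y=5)
  Distance 4: (x=0, y=5), (x=2, y=5), (x=1, y=6)
  Distance 5: (x=0, y=6), (x=2, y=6)
Total reachable: 16 (grid has 16 open cells total)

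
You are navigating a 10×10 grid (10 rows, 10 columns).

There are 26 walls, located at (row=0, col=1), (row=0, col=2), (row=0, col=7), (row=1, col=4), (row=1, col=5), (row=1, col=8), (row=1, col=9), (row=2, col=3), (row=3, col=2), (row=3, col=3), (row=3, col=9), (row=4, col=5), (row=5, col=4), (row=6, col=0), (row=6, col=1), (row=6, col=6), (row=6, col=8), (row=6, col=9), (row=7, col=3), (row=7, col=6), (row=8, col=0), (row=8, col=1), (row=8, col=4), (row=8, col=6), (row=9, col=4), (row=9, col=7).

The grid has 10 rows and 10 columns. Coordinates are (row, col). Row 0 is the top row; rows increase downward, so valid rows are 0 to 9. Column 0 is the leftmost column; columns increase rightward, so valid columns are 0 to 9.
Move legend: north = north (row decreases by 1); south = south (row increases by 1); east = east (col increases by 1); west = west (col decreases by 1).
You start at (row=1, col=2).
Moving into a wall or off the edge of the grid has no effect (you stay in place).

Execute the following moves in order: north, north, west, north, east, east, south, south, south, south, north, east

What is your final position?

Answer: Final position: (row=0, col=4)

Derivation:
Start: (row=1, col=2)
  north (north): blocked, stay at (row=1, col=2)
  north (north): blocked, stay at (row=1, col=2)
  west (west): (row=1, col=2) -> (row=1, col=1)
  north (north): blocked, stay at (row=1, col=1)
  east (east): (row=1, col=1) -> (row=1, col=2)
  east (east): (row=1, col=2) -> (row=1, col=3)
  [×4]south (south): blocked, stay at (row=1, col=3)
  north (north): (row=1, col=3) -> (row=0, col=3)
  east (east): (row=0, col=3) -> (row=0, col=4)
Final: (row=0, col=4)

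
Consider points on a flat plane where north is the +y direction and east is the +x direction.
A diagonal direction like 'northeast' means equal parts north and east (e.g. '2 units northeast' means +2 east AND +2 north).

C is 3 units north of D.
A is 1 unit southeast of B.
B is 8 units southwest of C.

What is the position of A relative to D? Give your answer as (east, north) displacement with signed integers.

Place D at the origin (east=0, north=0).
  C is 3 units north of D: delta (east=+0, north=+3); C at (east=0, north=3).
  B is 8 units southwest of C: delta (east=-8, north=-8); B at (east=-8, north=-5).
  A is 1 unit southeast of B: delta (east=+1, north=-1); A at (east=-7, north=-6).
Therefore A relative to D: (east=-7, north=-6).

Answer: A is at (east=-7, north=-6) relative to D.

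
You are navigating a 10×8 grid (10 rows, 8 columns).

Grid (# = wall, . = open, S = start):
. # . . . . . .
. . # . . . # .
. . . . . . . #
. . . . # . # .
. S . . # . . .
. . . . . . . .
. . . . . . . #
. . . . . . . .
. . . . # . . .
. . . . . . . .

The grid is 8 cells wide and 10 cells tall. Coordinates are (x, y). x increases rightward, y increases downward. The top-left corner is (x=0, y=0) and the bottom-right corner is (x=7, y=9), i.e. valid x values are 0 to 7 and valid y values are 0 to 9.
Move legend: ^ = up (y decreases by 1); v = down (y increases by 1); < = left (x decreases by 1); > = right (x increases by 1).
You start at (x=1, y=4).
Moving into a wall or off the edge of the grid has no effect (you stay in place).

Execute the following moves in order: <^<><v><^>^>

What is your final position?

Start: (x=1, y=4)
  < (left): (x=1, y=4) -> (x=0, y=4)
  ^ (up): (x=0, y=4) -> (x=0, y=3)
  < (left): blocked, stay at (x=0, y=3)
  > (right): (x=0, y=3) -> (x=1, y=3)
  < (left): (x=1, y=3) -> (x=0, y=3)
  v (down): (x=0, y=3) -> (x=0, y=4)
  > (right): (x=0, y=4) -> (x=1, y=4)
  < (left): (x=1, y=4) -> (x=0, y=4)
  ^ (up): (x=0, y=4) -> (x=0, y=3)
  > (right): (x=0, y=3) -> (x=1, y=3)
  ^ (up): (x=1, y=3) -> (x=1, y=2)
  > (right): (x=1, y=2) -> (x=2, y=2)
Final: (x=2, y=2)

Answer: Final position: (x=2, y=2)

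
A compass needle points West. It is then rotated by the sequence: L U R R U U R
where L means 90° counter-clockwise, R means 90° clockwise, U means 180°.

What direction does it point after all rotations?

Start: West
  L (left (90° counter-clockwise)) -> South
  U (U-turn (180°)) -> North
  R (right (90° clockwise)) -> East
  R (right (90° clockwise)) -> South
  U (U-turn (180°)) -> North
  U (U-turn (180°)) -> South
  R (right (90° clockwise)) -> West
Final: West

Answer: Final heading: West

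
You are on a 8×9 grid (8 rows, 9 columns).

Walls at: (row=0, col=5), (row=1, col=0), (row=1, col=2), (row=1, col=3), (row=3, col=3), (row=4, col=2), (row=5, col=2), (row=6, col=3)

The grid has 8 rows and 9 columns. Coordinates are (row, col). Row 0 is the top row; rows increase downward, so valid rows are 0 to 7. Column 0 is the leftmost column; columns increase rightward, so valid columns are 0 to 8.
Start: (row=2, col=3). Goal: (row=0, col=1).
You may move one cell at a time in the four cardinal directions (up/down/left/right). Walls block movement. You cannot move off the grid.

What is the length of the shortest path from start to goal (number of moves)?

BFS from (row=2, col=3) until reaching (row=0, col=1):
  Distance 0: (row=2, col=3)
  Distance 1: (row=2, col=2), (row=2, col=4)
  Distance 2: (row=1, col=4), (row=2, col=1), (row=2, col=5), (row=3, col=2), (row=3, col=4)
  Distance 3: (row=0, col=4), (row=1, col=1), (row=1, col=5), (row=2, col=0), (row=2, col=6), (row=3, col=1), (row=3, col=5), (row=4, col=4)
  Distance 4: (row=0, col=1), (row=0, col=3), (row=1, col=6), (row=2, col=7), (row=3, col=0), (row=3, col=6), (row=4, col=1), (row=4, col=3), (row=4, col=5), (row=5, col=4)  <- goal reached here
One shortest path (4 moves): (row=2, col=3) -> (row=2, col=2) -> (row=2, col=1) -> (row=1, col=1) -> (row=0, col=1)

Answer: Shortest path length: 4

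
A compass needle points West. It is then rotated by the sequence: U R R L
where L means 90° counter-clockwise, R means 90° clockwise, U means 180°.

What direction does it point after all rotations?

Start: West
  U (U-turn (180°)) -> East
  R (right (90° clockwise)) -> South
  R (right (90° clockwise)) -> West
  L (left (90° counter-clockwise)) -> South
Final: South

Answer: Final heading: South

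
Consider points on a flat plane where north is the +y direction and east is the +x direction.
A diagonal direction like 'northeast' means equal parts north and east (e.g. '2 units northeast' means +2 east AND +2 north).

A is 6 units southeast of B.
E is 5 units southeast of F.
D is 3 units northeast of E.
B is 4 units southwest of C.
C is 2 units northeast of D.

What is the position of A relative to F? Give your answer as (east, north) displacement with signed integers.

Answer: A is at (east=12, north=-10) relative to F.

Derivation:
Place F at the origin (east=0, north=0).
  E is 5 units southeast of F: delta (east=+5, north=-5); E at (east=5, north=-5).
  D is 3 units northeast of E: delta (east=+3, north=+3); D at (east=8, north=-2).
  C is 2 units northeast of D: delta (east=+2, north=+2); C at (east=10, north=0).
  B is 4 units southwest of C: delta (east=-4, north=-4); B at (east=6, north=-4).
  A is 6 units southeast of B: delta (east=+6, north=-6); A at (east=12, north=-10).
Therefore A relative to F: (east=12, north=-10).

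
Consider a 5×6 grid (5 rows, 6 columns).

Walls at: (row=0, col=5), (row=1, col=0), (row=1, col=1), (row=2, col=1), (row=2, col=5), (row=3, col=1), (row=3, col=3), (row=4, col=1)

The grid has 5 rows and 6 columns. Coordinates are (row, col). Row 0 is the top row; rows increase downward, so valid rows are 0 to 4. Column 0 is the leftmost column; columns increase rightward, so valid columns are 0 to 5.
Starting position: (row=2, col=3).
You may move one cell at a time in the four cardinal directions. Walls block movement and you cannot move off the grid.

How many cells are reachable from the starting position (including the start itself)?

BFS flood-fill from (row=2, col=3):
  Distance 0: (row=2, col=3)
  Distance 1: (row=1, col=3), (row=2, col=2), (row=2, col=4)
  Distance 2: (row=0, col=3), (row=1, col=2), (row=1, col=4), (row=3, col=2), (row=3, col=4)
  Distance 3: (row=0, col=2), (row=0, col=4), (row=1, col=5), (row=3, col=5), (row=4, col=2), (row=4, col=4)
  Distance 4: (row=0, col=1), (row=4, col=3), (row=4, col=5)
  Distance 5: (row=0, col=0)
Total reachable: 19 (grid has 22 open cells total)

Answer: Reachable cells: 19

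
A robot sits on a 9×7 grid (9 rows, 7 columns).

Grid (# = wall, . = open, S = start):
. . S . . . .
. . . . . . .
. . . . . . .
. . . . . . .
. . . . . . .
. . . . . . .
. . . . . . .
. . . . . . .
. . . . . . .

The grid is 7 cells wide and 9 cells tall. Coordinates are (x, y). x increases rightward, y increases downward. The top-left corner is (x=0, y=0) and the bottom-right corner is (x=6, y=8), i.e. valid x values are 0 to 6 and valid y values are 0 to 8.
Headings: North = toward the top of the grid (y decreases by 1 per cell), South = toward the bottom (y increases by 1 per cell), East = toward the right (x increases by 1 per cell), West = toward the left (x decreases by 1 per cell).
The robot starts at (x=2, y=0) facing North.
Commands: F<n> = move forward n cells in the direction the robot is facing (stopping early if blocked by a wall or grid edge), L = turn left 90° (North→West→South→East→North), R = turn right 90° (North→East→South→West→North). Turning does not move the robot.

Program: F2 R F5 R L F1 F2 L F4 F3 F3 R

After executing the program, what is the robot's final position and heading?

Start: (x=2, y=0), facing North
  F2: move forward 0/2 (blocked), now at (x=2, y=0)
  R: turn right, now facing East
  F5: move forward 4/5 (blocked), now at (x=6, y=0)
  R: turn right, now facing South
  L: turn left, now facing East
  F1: move forward 0/1 (blocked), now at (x=6, y=0)
  F2: move forward 0/2 (blocked), now at (x=6, y=0)
  L: turn left, now facing North
  F4: move forward 0/4 (blocked), now at (x=6, y=0)
  F3: move forward 0/3 (blocked), now at (x=6, y=0)
  F3: move forward 0/3 (blocked), now at (x=6, y=0)
  R: turn right, now facing East
Final: (x=6, y=0), facing East

Answer: Final position: (x=6, y=0), facing East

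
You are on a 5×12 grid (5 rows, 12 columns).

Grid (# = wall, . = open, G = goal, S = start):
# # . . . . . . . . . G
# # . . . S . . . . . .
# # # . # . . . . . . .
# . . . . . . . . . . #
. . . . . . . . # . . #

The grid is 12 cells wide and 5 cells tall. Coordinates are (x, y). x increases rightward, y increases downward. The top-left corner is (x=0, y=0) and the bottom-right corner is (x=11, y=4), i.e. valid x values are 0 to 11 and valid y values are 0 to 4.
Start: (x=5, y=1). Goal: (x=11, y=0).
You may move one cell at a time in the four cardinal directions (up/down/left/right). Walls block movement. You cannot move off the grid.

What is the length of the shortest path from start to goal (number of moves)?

Answer: Shortest path length: 7

Derivation:
BFS from (x=5, y=1) until reaching (x=11, y=0):
  Distance 0: (x=5, y=1)
  Distance 1: (x=5, y=0), (x=4, y=1), (x=6, y=1), (x=5, y=2)
  Distance 2: (x=4, y=0), (x=6, y=0), (x=3, y=1), (x=7, y=1), (x=6, y=2), (x=5, y=3)
  Distance 3: (x=3, y=0), (x=7, y=0), (x=2, y=1), (x=8, y=1), (x=3, y=2), (x=7, y=2), (x=4, y=3), (x=6, y=3), (x=5, y=4)
  Distance 4: (x=2, y=0), (x=8, y=0), (x=9, y=1), (x=8, y=2), (x=3, y=3), (x=7, y=3), (x=4, y=4), (x=6, y=4)
  Distance 5: (x=9, y=0), (x=10, y=1), (x=9, y=2), (x=2, y=3), (x=8, y=3), (x=3, y=4), (x=7, y=4)
  Distance 6: (x=10, y=0), (x=11, y=1), (x=10, y=2), (x=1, y=3), (x=9, y=3), (x=2, y=4)
  Distance 7: (x=11, y=0), (x=11, y=2), (x=10, y=3), (x=1, y=4), (x=9, y=4)  <- goal reached here
One shortest path (7 moves): (x=5, y=1) -> (x=6, y=1) -> (x=7, y=1) -> (x=8, y=1) -> (x=9, y=1) -> (x=10, y=1) -> (x=11, y=1) -> (x=11, y=0)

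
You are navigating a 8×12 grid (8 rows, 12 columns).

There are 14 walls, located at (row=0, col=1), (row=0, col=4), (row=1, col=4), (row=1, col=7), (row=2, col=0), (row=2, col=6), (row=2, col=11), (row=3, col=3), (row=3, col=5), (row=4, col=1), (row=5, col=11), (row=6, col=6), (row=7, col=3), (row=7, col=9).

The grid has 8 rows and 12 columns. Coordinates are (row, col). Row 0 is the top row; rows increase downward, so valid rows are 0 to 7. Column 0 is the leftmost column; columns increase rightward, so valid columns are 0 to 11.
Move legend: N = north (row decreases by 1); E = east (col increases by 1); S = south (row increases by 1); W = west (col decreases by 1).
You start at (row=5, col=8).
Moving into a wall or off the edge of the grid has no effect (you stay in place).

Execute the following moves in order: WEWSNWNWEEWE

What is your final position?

Answer: Final position: (row=4, col=7)

Derivation:
Start: (row=5, col=8)
  W (west): (row=5, col=8) -> (row=5, col=7)
  E (east): (row=5, col=7) -> (row=5, col=8)
  W (west): (row=5, col=8) -> (row=5, col=7)
  S (south): (row=5, col=7) -> (row=6, col=7)
  N (north): (row=6, col=7) -> (row=5, col=7)
  W (west): (row=5, col=7) -> (row=5, col=6)
  N (north): (row=5, col=6) -> (row=4, col=6)
  W (west): (row=4, col=6) -> (row=4, col=5)
  E (east): (row=4, col=5) -> (row=4, col=6)
  E (east): (row=4, col=6) -> (row=4, col=7)
  W (west): (row=4, col=7) -> (row=4, col=6)
  E (east): (row=4, col=6) -> (row=4, col=7)
Final: (row=4, col=7)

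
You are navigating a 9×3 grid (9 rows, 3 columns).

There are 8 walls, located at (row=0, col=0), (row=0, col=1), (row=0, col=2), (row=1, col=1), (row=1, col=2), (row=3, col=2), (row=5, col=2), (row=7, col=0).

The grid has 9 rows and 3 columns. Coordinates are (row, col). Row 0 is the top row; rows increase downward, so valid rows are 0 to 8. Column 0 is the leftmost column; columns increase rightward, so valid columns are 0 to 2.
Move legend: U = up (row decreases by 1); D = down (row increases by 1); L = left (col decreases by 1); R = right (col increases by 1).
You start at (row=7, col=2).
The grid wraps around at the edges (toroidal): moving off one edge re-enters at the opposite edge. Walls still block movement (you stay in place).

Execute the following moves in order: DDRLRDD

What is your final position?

Start: (row=7, col=2)
  D (down): (row=7, col=2) -> (row=8, col=2)
  D (down): blocked, stay at (row=8, col=2)
  R (right): (row=8, col=2) -> (row=8, col=0)
  L (left): (row=8, col=0) -> (row=8, col=2)
  R (right): (row=8, col=2) -> (row=8, col=0)
  D (down): blocked, stay at (row=8, col=0)
  D (down): blocked, stay at (row=8, col=0)
Final: (row=8, col=0)

Answer: Final position: (row=8, col=0)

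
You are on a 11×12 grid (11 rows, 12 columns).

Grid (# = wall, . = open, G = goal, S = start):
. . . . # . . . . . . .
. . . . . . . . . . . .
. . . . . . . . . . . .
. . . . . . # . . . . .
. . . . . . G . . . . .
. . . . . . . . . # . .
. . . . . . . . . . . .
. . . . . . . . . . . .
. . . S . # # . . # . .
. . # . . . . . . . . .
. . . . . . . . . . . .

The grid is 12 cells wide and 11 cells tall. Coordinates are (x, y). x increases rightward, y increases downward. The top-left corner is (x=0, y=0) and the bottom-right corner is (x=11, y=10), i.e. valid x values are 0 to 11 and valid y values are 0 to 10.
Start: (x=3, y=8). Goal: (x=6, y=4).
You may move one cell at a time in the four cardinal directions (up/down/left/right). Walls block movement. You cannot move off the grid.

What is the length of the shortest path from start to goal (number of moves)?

BFS from (x=3, y=8) until reaching (x=6, y=4):
  Distance 0: (x=3, y=8)
  Distance 1: (x=3, y=7), (x=2, y=8), (x=4, y=8), (x=3, y=9)
  Distance 2: (x=3, y=6), (x=2, y=7), (x=4, y=7), (x=1, y=8), (x=4, y=9), (x=3, y=10)
  Distance 3: (x=3, y=5), (x=2, y=6), (x=4, y=6), (x=1, y=7), (x=5, y=7), (x=0, y=8), (x=1, y=9), (x=5, y=9), (x=2, y=10), (x=4, y=10)
  Distance 4: (x=3, y=4), (x=2, y=5), (x=4, y=5), (x=1, y=6), (x=5, y=6), (x=0, y=7), (x=6, y=7), (x=0, y=9), (x=6, y=9), (x=1, y=10), (x=5, y=10)
  Distance 5: (x=3, y=3), (x=2, y=4), (x=4, y=4), (x=1, y=5), (x=5, y=5), (x=0, y=6), (x=6, y=6), (x=7, y=7), (x=7, y=9), (x=0, y=10), (x=6, y=10)
  Distance 6: (x=3, y=2), (x=2, y=3), (x=4, y=3), (x=1, y=4), (x=5, y=4), (x=0, y=5), (x=6, y=5), (x=7, y=6), (x=8, y=7), (x=7, y=8), (x=8, y=9), (x=7, y=10)
  Distance 7: (x=3, y=1), (x=2, y=2), (x=4, y=2), (x=1, y=3), (x=5, y=3), (x=0, y=4), (x=6, y=4), (x=7, y=5), (x=8, y=6), (x=9, y=7), (x=8, y=8), (x=9, y=9), (x=8, y=10)  <- goal reached here
One shortest path (7 moves): (x=3, y=8) -> (x=4, y=8) -> (x=4, y=7) -> (x=5, y=7) -> (x=6, y=7) -> (x=6, y=6) -> (x=6, y=5) -> (x=6, y=4)

Answer: Shortest path length: 7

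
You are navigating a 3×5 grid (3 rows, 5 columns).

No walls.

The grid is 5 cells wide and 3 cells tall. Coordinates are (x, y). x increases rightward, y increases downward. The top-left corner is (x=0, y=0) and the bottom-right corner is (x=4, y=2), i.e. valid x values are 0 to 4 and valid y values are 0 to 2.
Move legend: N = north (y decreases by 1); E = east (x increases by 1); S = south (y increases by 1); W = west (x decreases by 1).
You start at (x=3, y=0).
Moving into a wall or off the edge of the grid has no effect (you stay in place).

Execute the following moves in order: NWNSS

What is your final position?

Answer: Final position: (x=2, y=2)

Derivation:
Start: (x=3, y=0)
  N (north): blocked, stay at (x=3, y=0)
  W (west): (x=3, y=0) -> (x=2, y=0)
  N (north): blocked, stay at (x=2, y=0)
  S (south): (x=2, y=0) -> (x=2, y=1)
  S (south): (x=2, y=1) -> (x=2, y=2)
Final: (x=2, y=2)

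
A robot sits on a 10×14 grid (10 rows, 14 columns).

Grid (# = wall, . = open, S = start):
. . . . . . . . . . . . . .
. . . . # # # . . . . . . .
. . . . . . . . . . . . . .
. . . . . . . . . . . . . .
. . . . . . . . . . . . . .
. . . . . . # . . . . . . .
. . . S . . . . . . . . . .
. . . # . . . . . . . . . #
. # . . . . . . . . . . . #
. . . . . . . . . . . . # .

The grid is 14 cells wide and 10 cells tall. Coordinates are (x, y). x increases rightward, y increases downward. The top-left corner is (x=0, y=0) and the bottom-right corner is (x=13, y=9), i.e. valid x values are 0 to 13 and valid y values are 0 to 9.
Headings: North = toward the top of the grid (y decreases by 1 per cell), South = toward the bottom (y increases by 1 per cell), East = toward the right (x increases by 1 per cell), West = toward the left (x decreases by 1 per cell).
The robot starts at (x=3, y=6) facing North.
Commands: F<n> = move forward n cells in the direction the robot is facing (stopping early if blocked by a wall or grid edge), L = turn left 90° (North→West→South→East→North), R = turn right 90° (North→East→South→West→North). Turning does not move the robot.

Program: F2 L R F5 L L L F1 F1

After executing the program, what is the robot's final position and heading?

Start: (x=3, y=6), facing North
  F2: move forward 2, now at (x=3, y=4)
  L: turn left, now facing West
  R: turn right, now facing North
  F5: move forward 4/5 (blocked), now at (x=3, y=0)
  L: turn left, now facing West
  L: turn left, now facing South
  L: turn left, now facing East
  F1: move forward 1, now at (x=4, y=0)
  F1: move forward 1, now at (x=5, y=0)
Final: (x=5, y=0), facing East

Answer: Final position: (x=5, y=0), facing East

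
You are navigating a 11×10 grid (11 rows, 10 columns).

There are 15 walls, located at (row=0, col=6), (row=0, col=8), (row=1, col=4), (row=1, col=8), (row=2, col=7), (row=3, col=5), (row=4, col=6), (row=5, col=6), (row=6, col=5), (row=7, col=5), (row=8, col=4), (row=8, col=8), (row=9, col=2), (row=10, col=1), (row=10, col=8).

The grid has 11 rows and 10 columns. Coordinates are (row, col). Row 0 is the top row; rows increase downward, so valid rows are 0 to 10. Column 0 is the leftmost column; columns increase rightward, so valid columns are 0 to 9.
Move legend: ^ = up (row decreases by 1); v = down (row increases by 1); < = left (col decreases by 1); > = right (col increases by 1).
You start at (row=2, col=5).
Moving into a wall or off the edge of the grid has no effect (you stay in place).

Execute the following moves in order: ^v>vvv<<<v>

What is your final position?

Answer: Final position: (row=3, col=7)

Derivation:
Start: (row=2, col=5)
  ^ (up): (row=2, col=5) -> (row=1, col=5)
  v (down): (row=1, col=5) -> (row=2, col=5)
  > (right): (row=2, col=5) -> (row=2, col=6)
  v (down): (row=2, col=6) -> (row=3, col=6)
  v (down): blocked, stay at (row=3, col=6)
  v (down): blocked, stay at (row=3, col=6)
  [×3]< (left): blocked, stay at (row=3, col=6)
  v (down): blocked, stay at (row=3, col=6)
  > (right): (row=3, col=6) -> (row=3, col=7)
Final: (row=3, col=7)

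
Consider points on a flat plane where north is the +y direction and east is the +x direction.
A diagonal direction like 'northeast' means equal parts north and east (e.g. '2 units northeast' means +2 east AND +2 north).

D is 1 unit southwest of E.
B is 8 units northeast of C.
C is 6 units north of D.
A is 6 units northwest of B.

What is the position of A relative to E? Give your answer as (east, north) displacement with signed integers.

Place E at the origin (east=0, north=0).
  D is 1 unit southwest of E: delta (east=-1, north=-1); D at (east=-1, north=-1).
  C is 6 units north of D: delta (east=+0, north=+6); C at (east=-1, north=5).
  B is 8 units northeast of C: delta (east=+8, north=+8); B at (east=7, north=13).
  A is 6 units northwest of B: delta (east=-6, north=+6); A at (east=1, north=19).
Therefore A relative to E: (east=1, north=19).

Answer: A is at (east=1, north=19) relative to E.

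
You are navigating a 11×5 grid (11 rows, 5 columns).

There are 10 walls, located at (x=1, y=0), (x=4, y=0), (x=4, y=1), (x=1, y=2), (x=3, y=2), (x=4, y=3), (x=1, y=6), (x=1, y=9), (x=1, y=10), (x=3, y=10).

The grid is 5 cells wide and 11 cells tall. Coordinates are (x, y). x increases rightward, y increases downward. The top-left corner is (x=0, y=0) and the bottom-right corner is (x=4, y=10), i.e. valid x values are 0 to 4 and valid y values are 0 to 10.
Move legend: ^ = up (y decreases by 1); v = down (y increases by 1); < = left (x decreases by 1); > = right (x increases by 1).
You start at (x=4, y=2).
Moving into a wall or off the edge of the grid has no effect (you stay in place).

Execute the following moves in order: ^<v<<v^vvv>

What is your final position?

Start: (x=4, y=2)
  ^ (up): blocked, stay at (x=4, y=2)
  < (left): blocked, stay at (x=4, y=2)
  v (down): blocked, stay at (x=4, y=2)
  < (left): blocked, stay at (x=4, y=2)
  < (left): blocked, stay at (x=4, y=2)
  v (down): blocked, stay at (x=4, y=2)
  ^ (up): blocked, stay at (x=4, y=2)
  [×3]v (down): blocked, stay at (x=4, y=2)
  > (right): blocked, stay at (x=4, y=2)
Final: (x=4, y=2)

Answer: Final position: (x=4, y=2)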